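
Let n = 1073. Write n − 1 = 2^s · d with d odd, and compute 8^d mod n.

177

1073 − 1 = 1072 = 2^4 · 67, so d = 67.
8^1 ≡ 8 (mod 1073)
8^2 ≡ 8^2 = 64 ≡ 64 (mod 1073)
8^4 ≡ 64^2 = 4096 ≡ 877 (mod 1073)
8^8 ≡ 877^2 = 769129 ≡ 861 (mod 1073)
8^16 ≡ 861^2 = 741321 ≡ 951 (mod 1073)
8^32 ≡ 951^2 = 904401 ≡ 935 (mod 1073)
8^64 ≡ 935^2 = 874225 ≡ 803 (mod 1073)
67 = 64 + 2 + 1 in binary powers of 2.
So 8^67 ≡ 803 · 64 · 8 ≡ 177 (mod 1073).
Squaring chain: 177 → 212 → 951 → 935; never reaches −1, so base 8 is a Miller–Rabin witness that 1073 is composite.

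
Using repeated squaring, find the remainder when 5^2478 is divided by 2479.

5^1 ≡ 5 (mod 2479)
5^2 ≡ 5^2 = 25 ≡ 25 (mod 2479)
5^4 ≡ 25^2 = 625 ≡ 625 (mod 2479)
5^8 ≡ 625^2 = 390625 ≡ 1422 (mod 2479)
5^16 ≡ 1422^2 = 2022084 ≡ 1699 (mod 2479)
5^32 ≡ 1699^2 = 2886601 ≡ 1045 (mod 2479)
5^64 ≡ 1045^2 = 1092025 ≡ 1265 (mod 2479)
5^128 ≡ 1265^2 = 1600225 ≡ 1270 (mod 2479)
5^256 ≡ 1270^2 = 1612900 ≡ 1550 (mod 2479)
5^512 ≡ 1550^2 = 2402500 ≡ 349 (mod 2479)
5^1024 ≡ 349^2 = 121801 ≡ 330 (mod 2479)
5^2048 ≡ 330^2 = 108900 ≡ 2303 (mod 2479)
2478 = 2048 + 256 + 128 + 32 + 8 + 4 + 2 in binary powers of 2.
So 5^2478 ≡ 2303 · 1550 · 1270 · 1045 · 1422 · 625 · 25 ≡ 545 (mod 2479).
Since 545 ≠ 1, base 5 is a Fermat witness: 2479 is composite.

545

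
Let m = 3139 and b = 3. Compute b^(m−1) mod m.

656

3^1 ≡ 3 (mod 3139)
3^2 ≡ 3^2 = 9 ≡ 9 (mod 3139)
3^4 ≡ 9^2 = 81 ≡ 81 (mod 3139)
3^8 ≡ 81^2 = 6561 ≡ 283 (mod 3139)
3^16 ≡ 283^2 = 80089 ≡ 1614 (mod 3139)
3^32 ≡ 1614^2 = 2604996 ≡ 2765 (mod 3139)
3^64 ≡ 2765^2 = 7645225 ≡ 1760 (mod 3139)
3^128 ≡ 1760^2 = 3097600 ≡ 2546 (mod 3139)
3^256 ≡ 2546^2 = 6482116 ≡ 81 (mod 3139)
3^512 ≡ 81^2 = 6561 ≡ 283 (mod 3139)
3^1024 ≡ 283^2 = 80089 ≡ 1614 (mod 3139)
3^2048 ≡ 1614^2 = 2604996 ≡ 2765 (mod 3139)
3138 = 2048 + 1024 + 64 + 2 in binary powers of 2.
So 3^3138 ≡ 2765 · 1614 · 1760 · 9 ≡ 656 (mod 3139).
Since 656 ≠ 1, base 3 is a Fermat witness: 3139 is composite.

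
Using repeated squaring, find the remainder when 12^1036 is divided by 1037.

378

12^1 ≡ 12 (mod 1037)
12^2 ≡ 12^2 = 144 ≡ 144 (mod 1037)
12^4 ≡ 144^2 = 20736 ≡ 1033 (mod 1037)
12^8 ≡ 1033^2 = 1067089 ≡ 16 (mod 1037)
12^16 ≡ 16^2 = 256 ≡ 256 (mod 1037)
12^32 ≡ 256^2 = 65536 ≡ 205 (mod 1037)
12^64 ≡ 205^2 = 42025 ≡ 545 (mod 1037)
12^128 ≡ 545^2 = 297025 ≡ 443 (mod 1037)
12^256 ≡ 443^2 = 196249 ≡ 256 (mod 1037)
12^512 ≡ 256^2 = 65536 ≡ 205 (mod 1037)
12^1024 ≡ 205^2 = 42025 ≡ 545 (mod 1037)
1036 = 1024 + 8 + 4 in binary powers of 2.
So 12^1036 ≡ 545 · 16 · 1033 ≡ 378 (mod 1037).
Since 378 ≠ 1, base 12 is a Fermat witness: 1037 is composite.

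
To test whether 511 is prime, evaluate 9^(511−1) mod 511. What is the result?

9^1 ≡ 9 (mod 511)
9^2 ≡ 9^2 = 81 ≡ 81 (mod 511)
9^4 ≡ 81^2 = 6561 ≡ 429 (mod 511)
9^8 ≡ 429^2 = 184041 ≡ 81 (mod 511)
9^16 ≡ 81^2 = 6561 ≡ 429 (mod 511)
9^32 ≡ 429^2 = 184041 ≡ 81 (mod 511)
9^64 ≡ 81^2 = 6561 ≡ 429 (mod 511)
9^128 ≡ 429^2 = 184041 ≡ 81 (mod 511)
9^256 ≡ 81^2 = 6561 ≡ 429 (mod 511)
510 = 256 + 128 + 64 + 32 + 16 + 8 + 4 + 2 in binary powers of 2.
So 9^510 ≡ 429 · 81 · 429 · 81 · 429 · 81 · 429 · 81 ≡ 1 (mod 511).
Since the result is 1, base 9 gives no evidence that 511 is composite.

1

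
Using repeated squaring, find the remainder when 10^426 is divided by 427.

10^1 ≡ 10 (mod 427)
10^2 ≡ 10^2 = 100 ≡ 100 (mod 427)
10^4 ≡ 100^2 = 10000 ≡ 179 (mod 427)
10^8 ≡ 179^2 = 32041 ≡ 16 (mod 427)
10^16 ≡ 16^2 = 256 ≡ 256 (mod 427)
10^32 ≡ 256^2 = 65536 ≡ 205 (mod 427)
10^64 ≡ 205^2 = 42025 ≡ 179 (mod 427)
10^128 ≡ 179^2 = 32041 ≡ 16 (mod 427)
10^256 ≡ 16^2 = 256 ≡ 256 (mod 427)
426 = 256 + 128 + 32 + 8 + 2 in binary powers of 2.
So 10^426 ≡ 256 · 16 · 205 · 16 · 100 ≡ 393 (mod 427).
Since 393 ≠ 1, base 10 is a Fermat witness: 427 is composite.

393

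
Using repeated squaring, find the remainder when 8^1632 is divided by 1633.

324

8^1 ≡ 8 (mod 1633)
8^2 ≡ 8^2 = 64 ≡ 64 (mod 1633)
8^4 ≡ 64^2 = 4096 ≡ 830 (mod 1633)
8^8 ≡ 830^2 = 688900 ≡ 1407 (mod 1633)
8^16 ≡ 1407^2 = 1979649 ≡ 453 (mod 1633)
8^32 ≡ 453^2 = 205209 ≡ 1084 (mod 1633)
8^64 ≡ 1084^2 = 1175056 ≡ 929 (mod 1633)
8^128 ≡ 929^2 = 863041 ≡ 817 (mod 1633)
8^256 ≡ 817^2 = 667489 ≡ 1225 (mod 1633)
8^512 ≡ 1225^2 = 1500625 ≡ 1531 (mod 1633)
8^1024 ≡ 1531^2 = 2343961 ≡ 606 (mod 1633)
1632 = 1024 + 512 + 64 + 32 in binary powers of 2.
So 8^1632 ≡ 606 · 1531 · 929 · 1084 ≡ 324 (mod 1633).
Since 324 ≠ 1, base 8 is a Fermat witness: 1633 is composite.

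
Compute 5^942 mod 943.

558

5^1 ≡ 5 (mod 943)
5^2 ≡ 5^2 = 25 ≡ 25 (mod 943)
5^4 ≡ 25^2 = 625 ≡ 625 (mod 943)
5^8 ≡ 625^2 = 390625 ≡ 223 (mod 943)
5^16 ≡ 223^2 = 49729 ≡ 693 (mod 943)
5^32 ≡ 693^2 = 480249 ≡ 262 (mod 943)
5^64 ≡ 262^2 = 68644 ≡ 748 (mod 943)
5^128 ≡ 748^2 = 559504 ≡ 305 (mod 943)
5^256 ≡ 305^2 = 93025 ≡ 611 (mod 943)
5^512 ≡ 611^2 = 373321 ≡ 836 (mod 943)
942 = 512 + 256 + 128 + 32 + 8 + 4 + 2 in binary powers of 2.
So 5^942 ≡ 836 · 611 · 305 · 262 · 223 · 625 · 25 ≡ 558 (mod 943).
Since 558 ≠ 1, base 5 is a Fermat witness: 943 is composite.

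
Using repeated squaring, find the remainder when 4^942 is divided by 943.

836

4^1 ≡ 4 (mod 943)
4^2 ≡ 4^2 = 16 ≡ 16 (mod 943)
4^4 ≡ 16^2 = 256 ≡ 256 (mod 943)
4^8 ≡ 256^2 = 65536 ≡ 469 (mod 943)
4^16 ≡ 469^2 = 219961 ≡ 242 (mod 943)
4^32 ≡ 242^2 = 58564 ≡ 98 (mod 943)
4^64 ≡ 98^2 = 9604 ≡ 174 (mod 943)
4^128 ≡ 174^2 = 30276 ≡ 100 (mod 943)
4^256 ≡ 100^2 = 10000 ≡ 570 (mod 943)
4^512 ≡ 570^2 = 324900 ≡ 508 (mod 943)
942 = 512 + 256 + 128 + 32 + 8 + 4 + 2 in binary powers of 2.
So 4^942 ≡ 508 · 570 · 100 · 98 · 469 · 256 · 16 ≡ 836 (mod 943).
Since 836 ≠ 1, base 4 is a Fermat witness: 943 is composite.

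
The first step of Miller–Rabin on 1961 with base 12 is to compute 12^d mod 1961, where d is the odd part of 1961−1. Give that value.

1217

1961 − 1 = 1960 = 2^3 · 245, so d = 245.
12^1 ≡ 12 (mod 1961)
12^2 ≡ 12^2 = 144 ≡ 144 (mod 1961)
12^4 ≡ 144^2 = 20736 ≡ 1126 (mod 1961)
12^8 ≡ 1126^2 = 1267876 ≡ 1070 (mod 1961)
12^16 ≡ 1070^2 = 1144900 ≡ 1637 (mod 1961)
12^32 ≡ 1637^2 = 2679769 ≡ 1043 (mod 1961)
12^64 ≡ 1043^2 = 1087849 ≡ 1455 (mod 1961)
12^128 ≡ 1455^2 = 2117025 ≡ 1106 (mod 1961)
245 = 128 + 64 + 32 + 16 + 4 + 1 in binary powers of 2.
So 12^245 ≡ 1106 · 1455 · 1043 · 1637 · 1126 · 12 ≡ 1217 (mod 1961).
Squaring chain: 1217 → 534 → 811; never reaches −1, so base 12 is a Miller–Rabin witness that 1961 is composite.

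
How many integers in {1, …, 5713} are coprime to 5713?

5488

Factor: 5713 = 29 · 197.
φ(5713) = (29−1) · (197−1) = 28 · 196 = 5488.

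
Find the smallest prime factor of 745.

745 is odd.
Digit sum 16, not divisible by 3.
Ends in 5: divisible by 5.

5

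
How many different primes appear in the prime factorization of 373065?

6

373065 = 3 · 124355
124355 = 5 · 24871
24871 = 7 · 3553
3553 = 11 · 323
323 = 17 · 19
373065 = 3 · 5 · 7 · 11 · 17 · 19, which has 6 distinct prime factors.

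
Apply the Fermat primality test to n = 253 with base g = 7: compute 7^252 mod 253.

82

7^1 ≡ 7 (mod 253)
7^2 ≡ 7^2 = 49 ≡ 49 (mod 253)
7^4 ≡ 49^2 = 2401 ≡ 124 (mod 253)
7^8 ≡ 124^2 = 15376 ≡ 196 (mod 253)
7^16 ≡ 196^2 = 38416 ≡ 213 (mod 253)
7^32 ≡ 213^2 = 45369 ≡ 82 (mod 253)
7^64 ≡ 82^2 = 6724 ≡ 146 (mod 253)
7^128 ≡ 146^2 = 21316 ≡ 64 (mod 253)
252 = 128 + 64 + 32 + 16 + 8 + 4 in binary powers of 2.
So 7^252 ≡ 64 · 146 · 82 · 213 · 196 · 124 ≡ 82 (mod 253).
Since 82 ≠ 1, base 7 is a Fermat witness: 253 is composite.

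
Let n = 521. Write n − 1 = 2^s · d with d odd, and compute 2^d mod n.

521 − 1 = 520 = 2^3 · 65, so d = 65.
2^1 ≡ 2 (mod 521)
2^2 ≡ 2^2 = 4 ≡ 4 (mod 521)
2^4 ≡ 4^2 = 16 ≡ 16 (mod 521)
2^8 ≡ 16^2 = 256 ≡ 256 (mod 521)
2^16 ≡ 256^2 = 65536 ≡ 411 (mod 521)
2^32 ≡ 411^2 = 168921 ≡ 117 (mod 521)
2^64 ≡ 117^2 = 13689 ≡ 143 (mod 521)
65 = 64 + 1 in binary powers of 2.
So 2^65 ≡ 143 · 2 ≡ 286 (mod 521).
Squaring chain: 286 → 520 → 1; reaches −1, so base 2 does not prove 521 composite.

286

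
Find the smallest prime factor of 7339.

7339 is odd.
Digit sum 22, not divisible by 3.
Ends in 9: not divisible by 5.
7: 7339 = 7·1048 + 3
11: 7339 = 11·667 + 2
13: 7339 = 13·564 + 7
17: 7339 = 17·431 + 12
19: 7339 = 19·386 + 5
23: 7339 = 23·319 + 2
29: 7339 = 29·253 + 2
31: 7339 = 31·236 + 23
37: 7339 = 37·198 + 13
41: 7339 = 41·179

41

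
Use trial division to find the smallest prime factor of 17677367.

17677367 is odd.
Digit sum 44, not divisible by 3.
Ends in 7: not divisible by 5.
7: 17677367 = 7·2525338 + 1
11: 17677367 = 11·1607033 + 4
13: 17677367 = 13·1359797 + 6
17: 17677367 = 17·1039845 + 2
19: 17677367 = 19·930387 + 14
23: 17677367 = 23·768581 + 4
29: 17677367 = 29·609564 + 11
31: 17677367 = 31·570237 + 20
37: 17677367 = 37·477766 + 25
41: 17677367 = 41·431155 + 12
43: 17677367 = 43·411101 + 24
47: 17677367 = 47·376114 + 9
53: 17677367 = 53·333535 + 12
59: 17677367 = 59·299616 + 23
61: 17677367 = 61·289792 + 55
67: 17677367 = 67·263841 + 20
71: 17677367 = 71·248977

71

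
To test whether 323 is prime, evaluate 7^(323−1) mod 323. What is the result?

7^1 ≡ 7 (mod 323)
7^2 ≡ 7^2 = 49 ≡ 49 (mod 323)
7^4 ≡ 49^2 = 2401 ≡ 140 (mod 323)
7^8 ≡ 140^2 = 19600 ≡ 220 (mod 323)
7^16 ≡ 220^2 = 48400 ≡ 273 (mod 323)
7^32 ≡ 273^2 = 74529 ≡ 239 (mod 323)
7^64 ≡ 239^2 = 57121 ≡ 273 (mod 323)
7^128 ≡ 273^2 = 74529 ≡ 239 (mod 323)
7^256 ≡ 239^2 = 57121 ≡ 273 (mod 323)
322 = 256 + 64 + 2 in binary powers of 2.
So 7^322 ≡ 273 · 273 · 49 ≡ 83 (mod 323).
Since 83 ≠ 1, base 7 is a Fermat witness: 323 is composite.

83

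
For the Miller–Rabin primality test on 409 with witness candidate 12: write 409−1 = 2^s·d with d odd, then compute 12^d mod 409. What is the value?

409 − 1 = 408 = 2^3 · 51, so d = 51.
12^1 ≡ 12 (mod 409)
12^2 ≡ 12^2 = 144 ≡ 144 (mod 409)
12^4 ≡ 144^2 = 20736 ≡ 286 (mod 409)
12^8 ≡ 286^2 = 81796 ≡ 405 (mod 409)
12^16 ≡ 405^2 = 164025 ≡ 16 (mod 409)
12^32 ≡ 16^2 = 256 ≡ 256 (mod 409)
51 = 32 + 16 + 2 + 1 in binary powers of 2.
So 12^51 ≡ 256 · 16 · 144 · 12 ≡ 143 (mod 409).
Squaring chain: 143 → 408 → 1; reaches −1, so base 12 does not prove 409 composite.

143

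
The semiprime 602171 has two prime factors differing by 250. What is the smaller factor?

Since p = q + 250, we have 602171 = q(q + 250), so q² + 250q − 602171 = 0.
Discriminant: 250² + 4·602171 = 62500 + 2408684 = 2471184; √2471184 = 1572.
q = (−250 + 1572)/2 = 661, and p = q + 250 = 911.
Check: 661 · 911 = 602171.

661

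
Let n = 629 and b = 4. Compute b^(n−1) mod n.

562

4^1 ≡ 4 (mod 629)
4^2 ≡ 4^2 = 16 ≡ 16 (mod 629)
4^4 ≡ 16^2 = 256 ≡ 256 (mod 629)
4^8 ≡ 256^2 = 65536 ≡ 120 (mod 629)
4^16 ≡ 120^2 = 14400 ≡ 562 (mod 629)
4^32 ≡ 562^2 = 315844 ≡ 86 (mod 629)
4^64 ≡ 86^2 = 7396 ≡ 477 (mod 629)
4^128 ≡ 477^2 = 227529 ≡ 460 (mod 629)
4^256 ≡ 460^2 = 211600 ≡ 256 (mod 629)
4^512 ≡ 256^2 = 65536 ≡ 120 (mod 629)
628 = 512 + 64 + 32 + 16 + 4 in binary powers of 2.
So 4^628 ≡ 120 · 477 · 86 · 562 · 256 ≡ 562 (mod 629).
Since 562 ≠ 1, base 4 is a Fermat witness: 629 is composite.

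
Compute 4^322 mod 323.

101

4^1 ≡ 4 (mod 323)
4^2 ≡ 4^2 = 16 ≡ 16 (mod 323)
4^4 ≡ 16^2 = 256 ≡ 256 (mod 323)
4^8 ≡ 256^2 = 65536 ≡ 290 (mod 323)
4^16 ≡ 290^2 = 84100 ≡ 120 (mod 323)
4^32 ≡ 120^2 = 14400 ≡ 188 (mod 323)
4^64 ≡ 188^2 = 35344 ≡ 137 (mod 323)
4^128 ≡ 137^2 = 18769 ≡ 35 (mod 323)
4^256 ≡ 35^2 = 1225 ≡ 256 (mod 323)
322 = 256 + 64 + 2 in binary powers of 2.
So 4^322 ≡ 256 · 137 · 16 ≡ 101 (mod 323).
Since 101 ≠ 1, base 4 is a Fermat witness: 323 is composite.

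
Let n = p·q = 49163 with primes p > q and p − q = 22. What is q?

211

Since p = q + 22, we have 49163 = q(q + 22), so q² + 22q − 49163 = 0.
Discriminant: 22² + 4·49163 = 484 + 196652 = 197136; √197136 = 444.
q = (−22 + 444)/2 = 211, and p = q + 22 = 233.
Check: 211 · 233 = 49163.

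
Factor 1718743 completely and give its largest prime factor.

97

1718743 = 13 · 132211
132211 = 29 · 4559
4559 = 47 · 97
97 is prime.
So 1718743 = 13 · 29 · 47 · 97; the largest prime factor is 97.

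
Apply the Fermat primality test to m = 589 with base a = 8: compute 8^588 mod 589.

8^1 ≡ 8 (mod 589)
8^2 ≡ 8^2 = 64 ≡ 64 (mod 589)
8^4 ≡ 64^2 = 4096 ≡ 562 (mod 589)
8^8 ≡ 562^2 = 315844 ≡ 140 (mod 589)
8^16 ≡ 140^2 = 19600 ≡ 163 (mod 589)
8^32 ≡ 163^2 = 26569 ≡ 64 (mod 589)
8^64 ≡ 64^2 = 4096 ≡ 562 (mod 589)
8^128 ≡ 562^2 = 315844 ≡ 140 (mod 589)
8^256 ≡ 140^2 = 19600 ≡ 163 (mod 589)
8^512 ≡ 163^2 = 26569 ≡ 64 (mod 589)
588 = 512 + 64 + 8 + 4 in binary powers of 2.
So 8^588 ≡ 64 · 562 · 140 · 562 ≡ 419 (mod 589).
Since 419 ≠ 1, base 8 is a Fermat witness: 589 is composite.

419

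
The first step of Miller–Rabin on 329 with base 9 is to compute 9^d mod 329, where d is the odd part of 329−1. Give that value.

130

329 − 1 = 328 = 2^3 · 41, so d = 41.
9^1 ≡ 9 (mod 329)
9^2 ≡ 9^2 = 81 ≡ 81 (mod 329)
9^4 ≡ 81^2 = 6561 ≡ 310 (mod 329)
9^8 ≡ 310^2 = 96100 ≡ 32 (mod 329)
9^16 ≡ 32^2 = 1024 ≡ 37 (mod 329)
9^32 ≡ 37^2 = 1369 ≡ 53 (mod 329)
41 = 32 + 8 + 1 in binary powers of 2.
So 9^41 ≡ 53 · 32 · 9 ≡ 130 (mod 329).
Squaring chain: 130 → 121 → 165; never reaches −1, so base 9 is a Miller–Rabin witness that 329 is composite.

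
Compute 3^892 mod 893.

852

3^1 ≡ 3 (mod 893)
3^2 ≡ 3^2 = 9 ≡ 9 (mod 893)
3^4 ≡ 9^2 = 81 ≡ 81 (mod 893)
3^8 ≡ 81^2 = 6561 ≡ 310 (mod 893)
3^16 ≡ 310^2 = 96100 ≡ 549 (mod 893)
3^32 ≡ 549^2 = 301401 ≡ 460 (mod 893)
3^64 ≡ 460^2 = 211600 ≡ 852 (mod 893)
3^128 ≡ 852^2 = 725904 ≡ 788 (mod 893)
3^256 ≡ 788^2 = 620944 ≡ 309 (mod 893)
3^512 ≡ 309^2 = 95481 ≡ 823 (mod 893)
892 = 512 + 256 + 64 + 32 + 16 + 8 + 4 in binary powers of 2.
So 3^892 ≡ 823 · 309 · 852 · 460 · 549 · 310 · 81 ≡ 852 (mod 893).
Since 852 ≠ 1, base 3 is a Fermat witness: 893 is composite.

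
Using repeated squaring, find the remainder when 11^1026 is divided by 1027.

38

11^1 ≡ 11 (mod 1027)
11^2 ≡ 11^2 = 121 ≡ 121 (mod 1027)
11^4 ≡ 121^2 = 14641 ≡ 263 (mod 1027)
11^8 ≡ 263^2 = 69169 ≡ 360 (mod 1027)
11^16 ≡ 360^2 = 129600 ≡ 198 (mod 1027)
11^32 ≡ 198^2 = 39204 ≡ 178 (mod 1027)
11^64 ≡ 178^2 = 31684 ≡ 874 (mod 1027)
11^128 ≡ 874^2 = 763876 ≡ 815 (mod 1027)
11^256 ≡ 815^2 = 664225 ≡ 783 (mod 1027)
11^512 ≡ 783^2 = 613089 ≡ 997 (mod 1027)
11^1024 ≡ 997^2 = 994009 ≡ 900 (mod 1027)
1026 = 1024 + 2 in binary powers of 2.
So 11^1026 ≡ 900 · 121 ≡ 38 (mod 1027).
Since 38 ≠ 1, base 11 is a Fermat witness: 1027 is composite.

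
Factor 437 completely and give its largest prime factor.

437 = 19 · 23
23 is prime.
So 437 = 19 · 23; the largest prime factor is 23.

23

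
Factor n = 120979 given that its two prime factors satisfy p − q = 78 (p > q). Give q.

311

Since p = q + 78, we have 120979 = q(q + 78), so q² + 78q − 120979 = 0.
Discriminant: 78² + 4·120979 = 6084 + 483916 = 490000; √490000 = 700.
q = (−78 + 700)/2 = 311, and p = q + 78 = 389.
Check: 311 · 389 = 120979.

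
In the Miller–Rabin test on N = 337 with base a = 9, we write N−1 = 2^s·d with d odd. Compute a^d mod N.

337 − 1 = 336 = 2^4 · 21, so d = 21.
9^1 ≡ 9 (mod 337)
9^2 ≡ 9^2 = 81 ≡ 81 (mod 337)
9^4 ≡ 81^2 = 6561 ≡ 158 (mod 337)
9^8 ≡ 158^2 = 24964 ≡ 26 (mod 337)
9^16 ≡ 26^2 = 676 ≡ 2 (mod 337)
21 = 16 + 4 + 1 in binary powers of 2.
So 9^21 ≡ 2 · 158 · 9 ≡ 148 (mod 337).
Squaring chain: 148 → 336 → 1 → 1; reaches −1, so base 9 does not prove 337 composite.

148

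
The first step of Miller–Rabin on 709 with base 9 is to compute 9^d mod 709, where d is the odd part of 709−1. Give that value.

1

709 − 1 = 708 = 2^2 · 177, so d = 177.
9^1 ≡ 9 (mod 709)
9^2 ≡ 9^2 = 81 ≡ 81 (mod 709)
9^4 ≡ 81^2 = 6561 ≡ 180 (mod 709)
9^8 ≡ 180^2 = 32400 ≡ 495 (mod 709)
9^16 ≡ 495^2 = 245025 ≡ 420 (mod 709)
9^32 ≡ 420^2 = 176400 ≡ 568 (mod 709)
9^64 ≡ 568^2 = 322624 ≡ 29 (mod 709)
9^128 ≡ 29^2 = 841 ≡ 132 (mod 709)
177 = 128 + 32 + 16 + 1 in binary powers of 2.
So 9^177 ≡ 132 · 568 · 420 · 9 ≡ 1 (mod 709).
Since 9^d ≡ 1 (mod 709), base 9 does not prove 709 composite.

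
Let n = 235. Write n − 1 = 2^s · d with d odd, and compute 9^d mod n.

235 − 1 = 234 = 2^1 · 117, so d = 117.
9^1 ≡ 9 (mod 235)
9^2 ≡ 9^2 = 81 ≡ 81 (mod 235)
9^4 ≡ 81^2 = 6561 ≡ 216 (mod 235)
9^8 ≡ 216^2 = 46656 ≡ 126 (mod 235)
9^16 ≡ 126^2 = 15876 ≡ 131 (mod 235)
9^32 ≡ 131^2 = 17161 ≡ 6 (mod 235)
9^64 ≡ 6^2 = 36 ≡ 36 (mod 235)
117 = 64 + 32 + 16 + 4 + 1 in binary powers of 2.
So 9^117 ≡ 36 · 6 · 131 · 216 · 9 ≡ 34 (mod 235).
Squaring chain: 34; never reaches −1, so base 9 is a Miller–Rabin witness that 235 is composite.

34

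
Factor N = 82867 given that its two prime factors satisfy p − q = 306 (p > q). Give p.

Since p = q + 306, we have 82867 = q(q + 306), so q² + 306q − 82867 = 0.
Discriminant: 306² + 4·82867 = 93636 + 331468 = 425104; √425104 = 652.
q = (−306 + 652)/2 = 173, and p = q + 306 = 479.
Check: 173 · 479 = 82867.

479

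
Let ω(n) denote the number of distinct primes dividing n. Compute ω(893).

893 = 19 · 47
893 = 19 · 47, which has 2 distinct prime factors.

2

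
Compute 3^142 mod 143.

3^1 ≡ 3 (mod 143)
3^2 ≡ 3^2 = 9 ≡ 9 (mod 143)
3^4 ≡ 9^2 = 81 ≡ 81 (mod 143)
3^8 ≡ 81^2 = 6561 ≡ 126 (mod 143)
3^16 ≡ 126^2 = 15876 ≡ 3 (mod 143)
3^32 ≡ 3^2 = 9 ≡ 9 (mod 143)
3^64 ≡ 9^2 = 81 ≡ 81 (mod 143)
3^128 ≡ 81^2 = 6561 ≡ 126 (mod 143)
142 = 128 + 8 + 4 + 2 in binary powers of 2.
So 3^142 ≡ 126 · 126 · 81 · 9 ≡ 42 (mod 143).
Since 42 ≠ 1, base 3 is a Fermat witness: 143 is composite.

42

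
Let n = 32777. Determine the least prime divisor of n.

73

32777 is odd.
Digit sum 26, not divisible by 3.
Ends in 7: not divisible by 5.
7: 32777 = 7·4682 + 3
11: 32777 = 11·2979 + 8
13: 32777 = 13·2521 + 4
17: 32777 = 17·1928 + 1
19: 32777 = 19·1725 + 2
23: 32777 = 23·1425 + 2
29: 32777 = 29·1130 + 7
31: 32777 = 31·1057 + 10
37: 32777 = 37·885 + 32
41: 32777 = 41·799 + 18
43: 32777 = 43·762 + 11
47: 32777 = 47·697 + 18
53: 32777 = 53·618 + 23
59: 32777 = 59·555 + 32
61: 32777 = 61·537 + 20
67: 32777 = 67·489 + 14
71: 32777 = 71·461 + 46
73: 32777 = 73·449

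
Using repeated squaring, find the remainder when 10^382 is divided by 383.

10^1 ≡ 10 (mod 383)
10^2 ≡ 10^2 = 100 ≡ 100 (mod 383)
10^4 ≡ 100^2 = 10000 ≡ 42 (mod 383)
10^8 ≡ 42^2 = 1764 ≡ 232 (mod 383)
10^16 ≡ 232^2 = 53824 ≡ 204 (mod 383)
10^32 ≡ 204^2 = 41616 ≡ 252 (mod 383)
10^64 ≡ 252^2 = 63504 ≡ 309 (mod 383)
10^128 ≡ 309^2 = 95481 ≡ 114 (mod 383)
10^256 ≡ 114^2 = 12996 ≡ 357 (mod 383)
382 = 256 + 64 + 32 + 16 + 8 + 4 + 2 in binary powers of 2.
So 10^382 ≡ 357 · 309 · 252 · 204 · 232 · 42 · 100 ≡ 1 (mod 383).
Since the result is 1, base 10 gives no evidence that 383 is composite.

1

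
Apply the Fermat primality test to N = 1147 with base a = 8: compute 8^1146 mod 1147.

8^1 ≡ 8 (mod 1147)
8^2 ≡ 8^2 = 64 ≡ 64 (mod 1147)
8^4 ≡ 64^2 = 4096 ≡ 655 (mod 1147)
8^8 ≡ 655^2 = 429025 ≡ 47 (mod 1147)
8^16 ≡ 47^2 = 2209 ≡ 1062 (mod 1147)
8^32 ≡ 1062^2 = 1127844 ≡ 343 (mod 1147)
8^64 ≡ 343^2 = 117649 ≡ 655 (mod 1147)
8^128 ≡ 655^2 = 429025 ≡ 47 (mod 1147)
8^256 ≡ 47^2 = 2209 ≡ 1062 (mod 1147)
8^512 ≡ 1062^2 = 1127844 ≡ 343 (mod 1147)
8^1024 ≡ 343^2 = 117649 ≡ 655 (mod 1147)
1146 = 1024 + 64 + 32 + 16 + 8 + 2 in binary powers of 2.
So 8^1146 ≡ 655 · 655 · 343 · 1062 · 47 · 64 ≡ 628 (mod 1147).
Since 628 ≠ 1, base 8 is a Fermat witness: 1147 is composite.

628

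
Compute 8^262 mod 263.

8^1 ≡ 8 (mod 263)
8^2 ≡ 8^2 = 64 ≡ 64 (mod 263)
8^4 ≡ 64^2 = 4096 ≡ 151 (mod 263)
8^8 ≡ 151^2 = 22801 ≡ 183 (mod 263)
8^16 ≡ 183^2 = 33489 ≡ 88 (mod 263)
8^32 ≡ 88^2 = 7744 ≡ 117 (mod 263)
8^64 ≡ 117^2 = 13689 ≡ 13 (mod 263)
8^128 ≡ 13^2 = 169 ≡ 169 (mod 263)
8^256 ≡ 169^2 = 28561 ≡ 157 (mod 263)
262 = 256 + 4 + 2 in binary powers of 2.
So 8^262 ≡ 157 · 151 · 64 ≡ 1 (mod 263).
Since the result is 1, base 8 gives no evidence that 263 is composite.

1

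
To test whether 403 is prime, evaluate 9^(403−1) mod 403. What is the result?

9^1 ≡ 9 (mod 403)
9^2 ≡ 9^2 = 81 ≡ 81 (mod 403)
9^4 ≡ 81^2 = 6561 ≡ 113 (mod 403)
9^8 ≡ 113^2 = 12769 ≡ 276 (mod 403)
9^16 ≡ 276^2 = 76176 ≡ 9 (mod 403)
9^32 ≡ 9^2 = 81 ≡ 81 (mod 403)
9^64 ≡ 81^2 = 6561 ≡ 113 (mod 403)
9^128 ≡ 113^2 = 12769 ≡ 276 (mod 403)
9^256 ≡ 276^2 = 76176 ≡ 9 (mod 403)
402 = 256 + 128 + 16 + 2 in binary powers of 2.
So 9^402 ≡ 9 · 276 · 9 · 81 ≡ 157 (mod 403).
Since 157 ≠ 1, base 9 is a Fermat witness: 403 is composite.

157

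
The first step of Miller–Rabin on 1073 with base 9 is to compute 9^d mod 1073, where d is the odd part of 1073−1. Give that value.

863

1073 − 1 = 1072 = 2^4 · 67, so d = 67.
9^1 ≡ 9 (mod 1073)
9^2 ≡ 9^2 = 81 ≡ 81 (mod 1073)
9^4 ≡ 81^2 = 6561 ≡ 123 (mod 1073)
9^8 ≡ 123^2 = 15129 ≡ 107 (mod 1073)
9^16 ≡ 107^2 = 11449 ≡ 719 (mod 1073)
9^32 ≡ 719^2 = 516961 ≡ 848 (mod 1073)
9^64 ≡ 848^2 = 719104 ≡ 194 (mod 1073)
67 = 64 + 2 + 1 in binary powers of 2.
So 9^67 ≡ 194 · 81 · 9 ≡ 863 (mod 1073).
Squaring chain: 863 → 107 → 719 → 848; never reaches −1, so base 9 is a Miller–Rabin witness that 1073 is composite.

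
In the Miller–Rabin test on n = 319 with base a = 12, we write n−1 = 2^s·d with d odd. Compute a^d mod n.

133

319 − 1 = 318 = 2^1 · 159, so d = 159.
12^1 ≡ 12 (mod 319)
12^2 ≡ 12^2 = 144 ≡ 144 (mod 319)
12^4 ≡ 144^2 = 20736 ≡ 1 (mod 319)
12^8 ≡ 1^2 = 1 ≡ 1 (mod 319)
12^16 ≡ 1^2 = 1 ≡ 1 (mod 319)
12^32 ≡ 1^2 = 1 ≡ 1 (mod 319)
12^64 ≡ 1^2 = 1 ≡ 1 (mod 319)
12^128 ≡ 1^2 = 1 ≡ 1 (mod 319)
159 = 128 + 16 + 8 + 4 + 2 + 1 in binary powers of 2.
So 12^159 ≡ 1 · 1 · 1 · 1 · 144 · 12 ≡ 133 (mod 319).
Squaring chain: 133; never reaches −1, so base 12 is a Miller–Rabin witness that 319 is composite.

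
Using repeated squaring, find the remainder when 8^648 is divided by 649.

8^1 ≡ 8 (mod 649)
8^2 ≡ 8^2 = 64 ≡ 64 (mod 649)
8^4 ≡ 64^2 = 4096 ≡ 202 (mod 649)
8^8 ≡ 202^2 = 40804 ≡ 566 (mod 649)
8^16 ≡ 566^2 = 320356 ≡ 399 (mod 649)
8^32 ≡ 399^2 = 159201 ≡ 196 (mod 649)
8^64 ≡ 196^2 = 38416 ≡ 125 (mod 649)
8^128 ≡ 125^2 = 15625 ≡ 49 (mod 649)
8^256 ≡ 49^2 = 2401 ≡ 454 (mod 649)
8^512 ≡ 454^2 = 206116 ≡ 383 (mod 649)
648 = 512 + 128 + 8 in binary powers of 2.
So 8^648 ≡ 383 · 49 · 566 ≡ 588 (mod 649).
Since 588 ≠ 1, base 8 is a Fermat witness: 649 is composite.

588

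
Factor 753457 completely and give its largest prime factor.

47

753457 = 17 · 44321
44321 = 23 · 1927
1927 = 41 · 47
47 is prime.
So 753457 = 17 · 23 · 41 · 47; the largest prime factor is 47.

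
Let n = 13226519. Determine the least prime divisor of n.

71

13226519 is odd.
Digit sum 29, not divisible by 3.
Ends in 9: not divisible by 5.
7: 13226519 = 7·1889502 + 5
11: 13226519 = 11·1202410 + 9
13: 13226519 = 13·1017424 + 7
17: 13226519 = 17·778030 + 9
19: 13226519 = 19·696132 + 11
23: 13226519 = 23·575066 + 1
29: 13226519 = 29·456086 + 25
31: 13226519 = 31·426661 + 28
37: 13226519 = 37·357473 + 18
41: 13226519 = 41·322598 + 1
43: 13226519 = 43·307593 + 20
47: 13226519 = 47·281415 + 14
53: 13226519 = 53·249556 + 51
59: 13226519 = 59·224178 + 17
61: 13226519 = 61·216828 + 11
67: 13226519 = 67·197410 + 49
71: 13226519 = 71·186289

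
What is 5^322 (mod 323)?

5^1 ≡ 5 (mod 323)
5^2 ≡ 5^2 = 25 ≡ 25 (mod 323)
5^4 ≡ 25^2 = 625 ≡ 302 (mod 323)
5^8 ≡ 302^2 = 91204 ≡ 118 (mod 323)
5^16 ≡ 118^2 = 13924 ≡ 35 (mod 323)
5^32 ≡ 35^2 = 1225 ≡ 256 (mod 323)
5^64 ≡ 256^2 = 65536 ≡ 290 (mod 323)
5^128 ≡ 290^2 = 84100 ≡ 120 (mod 323)
5^256 ≡ 120^2 = 14400 ≡ 188 (mod 323)
322 = 256 + 64 + 2 in binary powers of 2.
So 5^322 ≡ 188 · 290 · 25 ≡ 263 (mod 323).
Since 263 ≠ 1, base 5 is a Fermat witness: 323 is composite.

263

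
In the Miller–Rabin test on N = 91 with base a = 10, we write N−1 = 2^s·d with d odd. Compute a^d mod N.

91 − 1 = 90 = 2^1 · 45, so d = 45.
10^1 ≡ 10 (mod 91)
10^2 ≡ 10^2 = 100 ≡ 9 (mod 91)
10^4 ≡ 9^2 = 81 ≡ 81 (mod 91)
10^8 ≡ 81^2 = 6561 ≡ 9 (mod 91)
10^16 ≡ 9^2 = 81 ≡ 81 (mod 91)
10^32 ≡ 81^2 = 6561 ≡ 9 (mod 91)
45 = 32 + 8 + 4 + 1 in binary powers of 2.
So 10^45 ≡ 9 · 9 · 81 · 10 ≡ 90 (mod 91).
Since 10^d ≡ 90 (mod 91), base 10 does not prove 91 composite.

90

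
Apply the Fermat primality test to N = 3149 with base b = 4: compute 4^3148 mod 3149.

4^1 ≡ 4 (mod 3149)
4^2 ≡ 4^2 = 16 ≡ 16 (mod 3149)
4^4 ≡ 16^2 = 256 ≡ 256 (mod 3149)
4^8 ≡ 256^2 = 65536 ≡ 2556 (mod 3149)
4^16 ≡ 2556^2 = 6533136 ≡ 2110 (mod 3149)
4^32 ≡ 2110^2 = 4452100 ≡ 2563 (mod 3149)
4^64 ≡ 2563^2 = 6568969 ≡ 155 (mod 3149)
4^128 ≡ 155^2 = 24025 ≡ 1982 (mod 3149)
4^256 ≡ 1982^2 = 3928324 ≡ 1521 (mod 3149)
4^512 ≡ 1521^2 = 2313441 ≡ 2075 (mod 3149)
4^1024 ≡ 2075^2 = 4305625 ≡ 942 (mod 3149)
4^2048 ≡ 942^2 = 887364 ≡ 2495 (mod 3149)
3148 = 2048 + 1024 + 64 + 8 + 4 in binary powers of 2.
So 4^3148 ≡ 2495 · 942 · 155 · 2556 · 256 ≡ 3138 (mod 3149).
Since 3138 ≠ 1, base 4 is a Fermat witness: 3149 is composite.

3138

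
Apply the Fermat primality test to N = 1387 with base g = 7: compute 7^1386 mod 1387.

1122

7^1 ≡ 7 (mod 1387)
7^2 ≡ 7^2 = 49 ≡ 49 (mod 1387)
7^4 ≡ 49^2 = 2401 ≡ 1014 (mod 1387)
7^8 ≡ 1014^2 = 1028196 ≡ 429 (mod 1387)
7^16 ≡ 429^2 = 184041 ≡ 957 (mod 1387)
7^32 ≡ 957^2 = 915849 ≡ 429 (mod 1387)
7^64 ≡ 429^2 = 184041 ≡ 957 (mod 1387)
7^128 ≡ 957^2 = 915849 ≡ 429 (mod 1387)
7^256 ≡ 429^2 = 184041 ≡ 957 (mod 1387)
7^512 ≡ 957^2 = 915849 ≡ 429 (mod 1387)
7^1024 ≡ 429^2 = 184041 ≡ 957 (mod 1387)
1386 = 1024 + 256 + 64 + 32 + 8 + 2 in binary powers of 2.
So 7^1386 ≡ 957 · 957 · 957 · 429 · 429 · 49 ≡ 1122 (mod 1387).
Since 1122 ≠ 1, base 7 is a Fermat witness: 1387 is composite.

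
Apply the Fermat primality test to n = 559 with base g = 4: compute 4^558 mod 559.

508

4^1 ≡ 4 (mod 559)
4^2 ≡ 4^2 = 16 ≡ 16 (mod 559)
4^4 ≡ 16^2 = 256 ≡ 256 (mod 559)
4^8 ≡ 256^2 = 65536 ≡ 133 (mod 559)
4^16 ≡ 133^2 = 17689 ≡ 360 (mod 559)
4^32 ≡ 360^2 = 129600 ≡ 471 (mod 559)
4^64 ≡ 471^2 = 221841 ≡ 477 (mod 559)
4^128 ≡ 477^2 = 227529 ≡ 16 (mod 559)
4^256 ≡ 16^2 = 256 ≡ 256 (mod 559)
4^512 ≡ 256^2 = 65536 ≡ 133 (mod 559)
558 = 512 + 32 + 8 + 4 + 2 in binary powers of 2.
So 4^558 ≡ 133 · 471 · 133 · 256 · 16 ≡ 508 (mod 559).
Since 508 ≠ 1, base 4 is a Fermat witness: 559 is composite.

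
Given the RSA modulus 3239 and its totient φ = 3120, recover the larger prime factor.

79

φ(n) = (p−1)(q−1) = n − (p+q) + 1, so p + q = 3239 − 3120 + 1 = 120.
p and q are the roots of t² − 120t + 3239 = 0.
Discriminant: 120² − 4·3239 = 14400 − 12956 = 1444; √1444 = 38.
q = (120 − 38)/2 = 41, p = (120 + 38)/2 = 79.
Check: 41 · 79 = 3239.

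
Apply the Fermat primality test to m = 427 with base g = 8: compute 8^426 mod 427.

393

8^1 ≡ 8 (mod 427)
8^2 ≡ 8^2 = 64 ≡ 64 (mod 427)
8^4 ≡ 64^2 = 4096 ≡ 253 (mod 427)
8^8 ≡ 253^2 = 64009 ≡ 386 (mod 427)
8^16 ≡ 386^2 = 148996 ≡ 400 (mod 427)
8^32 ≡ 400^2 = 160000 ≡ 302 (mod 427)
8^64 ≡ 302^2 = 91204 ≡ 253 (mod 427)
8^128 ≡ 253^2 = 64009 ≡ 386 (mod 427)
8^256 ≡ 386^2 = 148996 ≡ 400 (mod 427)
426 = 256 + 128 + 32 + 8 + 2 in binary powers of 2.
So 8^426 ≡ 400 · 386 · 302 · 386 · 64 ≡ 393 (mod 427).
Since 393 ≠ 1, base 8 is a Fermat witness: 427 is composite.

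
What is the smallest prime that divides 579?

3

579 is odd.
Digit sum 21, divisible by 3.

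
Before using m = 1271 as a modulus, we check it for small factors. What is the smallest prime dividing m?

1271 is odd.
Digit sum 11, not divisible by 3.
Ends in 1: not divisible by 5.
7: 1271 = 7·181 + 4
11: 1271 = 11·115 + 6
13: 1271 = 13·97 + 10
17: 1271 = 17·74 + 13
19: 1271 = 19·66 + 17
23: 1271 = 23·55 + 6
29: 1271 = 29·43 + 24
31: 1271 = 31·41

31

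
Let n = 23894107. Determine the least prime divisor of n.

23894107 is odd.
Digit sum 34, not divisible by 3.
Ends in 7: not divisible by 5.
7: 23894107 = 7·3413443 + 6
11: 23894107 = 11·2172191 + 6
13: 23894107 = 13·1838008 + 3
17: 23894107 = 17·1405535 + 12
19: 23894107 = 19·1257584 + 11
23: 23894107 = 23·1038874 + 5
29: 23894107 = 29·823934 + 21
31: 23894107 = 31·770777 + 20
37: 23894107 = 37·645786 + 25
41: 23894107 = 41·582783 + 4
43: 23894107 = 43·555676 + 39
47: 23894107 = 47·508385 + 12
53: 23894107 = 53·450832 + 11
59: 23894107 = 59·404984 + 51
61: 23894107 = 61·391706 + 41
67: 23894107 = 67·356628 + 31
71: 23894107 = 71·336536 + 51
73: 23894107 = 73·327316 + 39
79: 23894107 = 79·302457 + 4
83: 23894107 = 83·287880 + 67
89: 23894107 = 89·268473 + 10
97: 23894107 = 97·246331

97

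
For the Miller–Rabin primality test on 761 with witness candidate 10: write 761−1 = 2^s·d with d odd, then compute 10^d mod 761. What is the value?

761 − 1 = 760 = 2^3 · 95, so d = 95.
10^1 ≡ 10 (mod 761)
10^2 ≡ 10^2 = 100 ≡ 100 (mod 761)
10^4 ≡ 100^2 = 10000 ≡ 107 (mod 761)
10^8 ≡ 107^2 = 11449 ≡ 34 (mod 761)
10^16 ≡ 34^2 = 1156 ≡ 395 (mod 761)
10^32 ≡ 395^2 = 156025 ≡ 20 (mod 761)
10^64 ≡ 20^2 = 400 ≡ 400 (mod 761)
95 = 64 + 16 + 8 + 4 + 2 + 1 in binary powers of 2.
So 10^95 ≡ 400 · 395 · 34 · 107 · 100 · 10 ≡ 39 (mod 761).
Squaring chain: 39 → 760 → 1; reaches −1, so base 10 does not prove 761 composite.

39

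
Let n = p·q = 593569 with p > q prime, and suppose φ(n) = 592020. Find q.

691

φ(n) = (p−1)(q−1) = n − (p+q) + 1, so p + q = 593569 − 592020 + 1 = 1550.
p and q are the roots of t² − 1550t + 593569 = 0.
Discriminant: 1550² − 4·593569 = 2402500 − 2374276 = 28224; √28224 = 168.
q = (1550 − 168)/2 = 691, p = (1550 + 168)/2 = 859.
Check: 691 · 859 = 593569.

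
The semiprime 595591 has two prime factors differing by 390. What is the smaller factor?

Since p = q + 390, we have 595591 = q(q + 390), so q² + 390q − 595591 = 0.
Discriminant: 390² + 4·595591 = 152100 + 2382364 = 2534464; √2534464 = 1592.
q = (−390 + 1592)/2 = 601, and p = q + 390 = 991.
Check: 601 · 991 = 595591.

601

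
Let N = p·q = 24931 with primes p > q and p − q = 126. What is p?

Since p = q + 126, we have 24931 = q(q + 126), so q² + 126q − 24931 = 0.
Discriminant: 126² + 4·24931 = 15876 + 99724 = 115600; √115600 = 340.
q = (−126 + 340)/2 = 107, and p = q + 126 = 233.
Check: 107 · 233 = 24931.

233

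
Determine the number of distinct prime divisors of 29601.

4

29601 = 3^2 · 3289
3289 = 11 · 299
299 = 13 · 23
29601 = 3^2 · 11 · 13 · 23, which has 4 distinct prime factors.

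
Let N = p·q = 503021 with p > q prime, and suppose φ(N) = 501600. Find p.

761

φ(n) = (p−1)(q−1) = n − (p+q) + 1, so p + q = 503021 − 501600 + 1 = 1422.
p and q are the roots of t² − 1422t + 503021 = 0.
Discriminant: 1422² − 4·503021 = 2022084 − 2012084 = 10000; √10000 = 100.
q = (1422 − 100)/2 = 661, p = (1422 + 100)/2 = 761.
Check: 661 · 761 = 503021.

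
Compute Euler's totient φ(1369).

Factor: 1369 = 37^2.
φ(1369) = 37^1·(37−1) = 1332.

1332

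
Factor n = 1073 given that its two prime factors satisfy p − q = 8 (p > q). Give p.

Since p = q + 8, we have 1073 = q(q + 8), so q² + 8q − 1073 = 0.
Discriminant: 8² + 4·1073 = 64 + 4292 = 4356; √4356 = 66.
q = (−8 + 66)/2 = 29, and p = q + 8 = 37.
Check: 29 · 37 = 1073.

37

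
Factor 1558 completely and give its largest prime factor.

41

1558 = 2 · 779
779 = 19 · 41
41 is prime.
So 1558 = 2 · 19 · 41; the largest prime factor is 41.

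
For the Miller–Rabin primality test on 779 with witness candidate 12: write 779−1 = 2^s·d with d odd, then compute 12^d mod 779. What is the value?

768

779 − 1 = 778 = 2^1 · 389, so d = 389.
12^1 ≡ 12 (mod 779)
12^2 ≡ 12^2 = 144 ≡ 144 (mod 779)
12^4 ≡ 144^2 = 20736 ≡ 482 (mod 779)
12^8 ≡ 482^2 = 232324 ≡ 182 (mod 779)
12^16 ≡ 182^2 = 33124 ≡ 406 (mod 779)
12^32 ≡ 406^2 = 164836 ≡ 467 (mod 779)
12^64 ≡ 467^2 = 218089 ≡ 748 (mod 779)
12^128 ≡ 748^2 = 559504 ≡ 182 (mod 779)
12^256 ≡ 182^2 = 33124 ≡ 406 (mod 779)
389 = 256 + 128 + 4 + 1 in binary powers of 2.
So 12^389 ≡ 406 · 182 · 482 · 12 ≡ 768 (mod 779).
Squaring chain: 768; never reaches −1, so base 12 is a Miller–Rabin witness that 779 is composite.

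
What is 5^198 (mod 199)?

1

5^1 ≡ 5 (mod 199)
5^2 ≡ 5^2 = 25 ≡ 25 (mod 199)
5^4 ≡ 25^2 = 625 ≡ 28 (mod 199)
5^8 ≡ 28^2 = 784 ≡ 187 (mod 199)
5^16 ≡ 187^2 = 34969 ≡ 144 (mod 199)
5^32 ≡ 144^2 = 20736 ≡ 40 (mod 199)
5^64 ≡ 40^2 = 1600 ≡ 8 (mod 199)
5^128 ≡ 8^2 = 64 ≡ 64 (mod 199)
198 = 128 + 64 + 4 + 2 in binary powers of 2.
So 5^198 ≡ 64 · 8 · 28 · 25 ≡ 1 (mod 199).
Since the result is 1, base 5 gives no evidence that 199 is composite.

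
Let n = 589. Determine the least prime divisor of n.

19

589 is odd.
Digit sum 22, not divisible by 3.
Ends in 9: not divisible by 5.
7: 589 = 7·84 + 1
11: 589 = 11·53 + 6
13: 589 = 13·45 + 4
17: 589 = 17·34 + 11
19: 589 = 19·31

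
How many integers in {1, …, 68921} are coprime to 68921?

67240

Factor: 68921 = 41^3.
φ(68921) = 41^2·(41−1) = 67240.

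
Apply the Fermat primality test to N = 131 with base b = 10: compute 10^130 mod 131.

10^1 ≡ 10 (mod 131)
10^2 ≡ 10^2 = 100 ≡ 100 (mod 131)
10^4 ≡ 100^2 = 10000 ≡ 44 (mod 131)
10^8 ≡ 44^2 = 1936 ≡ 102 (mod 131)
10^16 ≡ 102^2 = 10404 ≡ 55 (mod 131)
10^32 ≡ 55^2 = 3025 ≡ 12 (mod 131)
10^64 ≡ 12^2 = 144 ≡ 13 (mod 131)
10^128 ≡ 13^2 = 169 ≡ 38 (mod 131)
130 = 128 + 2 in binary powers of 2.
So 10^130 ≡ 38 · 100 ≡ 1 (mod 131).
Since the result is 1, base 10 gives no evidence that 131 is composite.

1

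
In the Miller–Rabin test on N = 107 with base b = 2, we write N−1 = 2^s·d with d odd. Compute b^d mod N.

107 − 1 = 106 = 2^1 · 53, so d = 53.
2^1 ≡ 2 (mod 107)
2^2 ≡ 2^2 = 4 ≡ 4 (mod 107)
2^4 ≡ 4^2 = 16 ≡ 16 (mod 107)
2^8 ≡ 16^2 = 256 ≡ 42 (mod 107)
2^16 ≡ 42^2 = 1764 ≡ 52 (mod 107)
2^32 ≡ 52^2 = 2704 ≡ 29 (mod 107)
53 = 32 + 16 + 4 + 1 in binary powers of 2.
So 2^53 ≡ 29 · 52 · 16 · 2 ≡ 106 (mod 107).
Since 2^d ≡ 106 (mod 107), base 2 does not prove 107 composite.

106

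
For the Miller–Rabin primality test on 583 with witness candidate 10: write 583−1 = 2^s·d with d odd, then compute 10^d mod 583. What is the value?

307

583 − 1 = 582 = 2^1 · 291, so d = 291.
10^1 ≡ 10 (mod 583)
10^2 ≡ 10^2 = 100 ≡ 100 (mod 583)
10^4 ≡ 100^2 = 10000 ≡ 89 (mod 583)
10^8 ≡ 89^2 = 7921 ≡ 342 (mod 583)
10^16 ≡ 342^2 = 116964 ≡ 364 (mod 583)
10^32 ≡ 364^2 = 132496 ≡ 155 (mod 583)
10^64 ≡ 155^2 = 24025 ≡ 122 (mod 583)
10^128 ≡ 122^2 = 14884 ≡ 309 (mod 583)
10^256 ≡ 309^2 = 95481 ≡ 452 (mod 583)
291 = 256 + 32 + 2 + 1 in binary powers of 2.
So 10^291 ≡ 452 · 155 · 100 · 10 ≡ 307 (mod 583).
Squaring chain: 307; never reaches −1, so base 10 is a Miller–Rabin witness that 583 is composite.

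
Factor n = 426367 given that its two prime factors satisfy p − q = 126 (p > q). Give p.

Since p = q + 126, we have 426367 = q(q + 126), so q² + 126q − 426367 = 0.
Discriminant: 126² + 4·426367 = 15876 + 1705468 = 1721344; √1721344 = 1312.
q = (−126 + 1312)/2 = 593, and p = q + 126 = 719.
Check: 593 · 719 = 426367.

719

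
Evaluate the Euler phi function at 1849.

1806

Factor: 1849 = 43^2.
φ(1849) = 43^1·(43−1) = 1806.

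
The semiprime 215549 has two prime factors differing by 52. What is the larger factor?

Since p = q + 52, we have 215549 = q(q + 52), so q² + 52q − 215549 = 0.
Discriminant: 52² + 4·215549 = 2704 + 862196 = 864900; √864900 = 930.
q = (−52 + 930)/2 = 439, and p = q + 52 = 491.
Check: 439 · 491 = 215549.

491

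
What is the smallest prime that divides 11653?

43

11653 is odd.
Digit sum 16, not divisible by 3.
Ends in 3: not divisible by 5.
7: 11653 = 7·1664 + 5
11: 11653 = 11·1059 + 4
13: 11653 = 13·896 + 5
17: 11653 = 17·685 + 8
19: 11653 = 19·613 + 6
23: 11653 = 23·506 + 15
29: 11653 = 29·401 + 24
31: 11653 = 31·375 + 28
37: 11653 = 37·314 + 35
41: 11653 = 41·284 + 9
43: 11653 = 43·271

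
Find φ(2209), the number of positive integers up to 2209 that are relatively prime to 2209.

2162

Factor: 2209 = 47^2.
φ(2209) = 47^1·(47−1) = 2162.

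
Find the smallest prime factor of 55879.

55879 is odd.
Digit sum 34, not divisible by 3.
Ends in 9: not divisible by 5.
7: 55879 = 7·7982 + 5
11: 55879 = 11·5079 + 10
13: 55879 = 13·4298 + 5
17: 55879 = 17·3287

17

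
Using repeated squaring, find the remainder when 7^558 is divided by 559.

7^1 ≡ 7 (mod 559)
7^2 ≡ 7^2 = 49 ≡ 49 (mod 559)
7^4 ≡ 49^2 = 2401 ≡ 165 (mod 559)
7^8 ≡ 165^2 = 27225 ≡ 393 (mod 559)
7^16 ≡ 393^2 = 154449 ≡ 165 (mod 559)
7^32 ≡ 165^2 = 27225 ≡ 393 (mod 559)
7^64 ≡ 393^2 = 154449 ≡ 165 (mod 559)
7^128 ≡ 165^2 = 27225 ≡ 393 (mod 559)
7^256 ≡ 393^2 = 154449 ≡ 165 (mod 559)
7^512 ≡ 165^2 = 27225 ≡ 393 (mod 559)
558 = 512 + 32 + 8 + 4 + 2 in binary powers of 2.
So 7^558 ≡ 393 · 393 · 393 · 165 · 49 ≡ 259 (mod 559).
Since 259 ≠ 1, base 7 is a Fermat witness: 559 is composite.

259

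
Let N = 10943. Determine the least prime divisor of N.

31

10943 is odd.
Digit sum 17, not divisible by 3.
Ends in 3: not divisible by 5.
7: 10943 = 7·1563 + 2
11: 10943 = 11·994 + 9
13: 10943 = 13·841 + 10
17: 10943 = 17·643 + 12
19: 10943 = 19·575 + 18
23: 10943 = 23·475 + 18
29: 10943 = 29·377 + 10
31: 10943 = 31·353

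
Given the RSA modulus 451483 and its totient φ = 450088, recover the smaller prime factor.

φ(n) = (p−1)(q−1) = n − (p+q) + 1, so p + q = 451483 − 450088 + 1 = 1396.
p and q are the roots of t² − 1396t + 451483 = 0.
Discriminant: 1396² − 4·451483 = 1948816 − 1805932 = 142884; √142884 = 378.
q = (1396 − 378)/2 = 509, p = (1396 + 378)/2 = 887.
Check: 509 · 887 = 451483.

509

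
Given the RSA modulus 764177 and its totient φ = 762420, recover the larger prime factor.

971

φ(n) = (p−1)(q−1) = n − (p+q) + 1, so p + q = 764177 − 762420 + 1 = 1758.
p and q are the roots of t² − 1758t + 764177 = 0.
Discriminant: 1758² − 4·764177 = 3090564 − 3056708 = 33856; √33856 = 184.
q = (1758 − 184)/2 = 787, p = (1758 + 184)/2 = 971.
Check: 787 · 971 = 764177.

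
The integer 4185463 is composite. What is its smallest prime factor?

53

4185463 is odd.
Digit sum 31, not divisible by 3.
Ends in 3: not divisible by 5.
7: 4185463 = 7·597923 + 2
11: 4185463 = 11·380496 + 7
13: 4185463 = 13·321958 + 9
17: 4185463 = 17·246203 + 12
19: 4185463 = 19·220287 + 10
23: 4185463 = 23·181976 + 15
29: 4185463 = 29·144326 + 9
31: 4185463 = 31·135014 + 29
37: 4185463 = 37·113120 + 23
41: 4185463 = 41·102084 + 19
43: 4185463 = 43·97336 + 15
47: 4185463 = 47·89052 + 19
53: 4185463 = 53·78971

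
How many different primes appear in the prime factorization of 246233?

3

246233 = 13^2 · 1457
1457 = 31 · 47
246233 = 13^2 · 31 · 47, which has 3 distinct prime factors.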